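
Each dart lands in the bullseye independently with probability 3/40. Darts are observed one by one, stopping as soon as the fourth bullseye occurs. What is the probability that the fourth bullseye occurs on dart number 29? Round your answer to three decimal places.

0.015

Y = trial on which the fourth success occurs; negative binomial, r=4, p=0.075.
P(Y=29) = C(28,3) · p^4 · (1−p)^25
= 3276 · 3.1641e-05 · 0.14241 = 0.01476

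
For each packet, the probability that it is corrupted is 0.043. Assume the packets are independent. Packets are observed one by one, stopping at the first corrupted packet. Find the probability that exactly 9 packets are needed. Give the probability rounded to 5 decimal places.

Geometric (trials to first success), p = 0.043.
P(Y = 9) = (1−p)^8 · p = 0.70355 · 0.043 = 0.0302527

0.03025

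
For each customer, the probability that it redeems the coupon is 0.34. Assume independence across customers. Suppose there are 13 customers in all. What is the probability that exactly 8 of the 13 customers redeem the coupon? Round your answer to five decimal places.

X ~ Binomial(n=13, p=0.34).
P(X=8) = C(13,8) · p^8 · (1−p)^5
= 1287 · 0.00017858 · 0.12523 = 0.0287826

0.02878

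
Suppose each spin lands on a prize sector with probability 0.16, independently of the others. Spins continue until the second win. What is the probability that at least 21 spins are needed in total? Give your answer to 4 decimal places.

Needing more than 20 spins ⇔ fewer than 2 successes in the first 20. With X ~ Binomial(20, 0.16), P(Y > 20) = P(X ≤ 1).
  k=0: C(20,0)·0.16^0·0.84^20 = 0.030590
  k=1: C(20,1)·0.16^1·0.84^19 = 0.116535
P(X ≤ 1) = 0.147125

0.1471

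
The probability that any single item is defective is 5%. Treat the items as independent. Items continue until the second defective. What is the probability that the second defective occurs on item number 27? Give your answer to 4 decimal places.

0.0180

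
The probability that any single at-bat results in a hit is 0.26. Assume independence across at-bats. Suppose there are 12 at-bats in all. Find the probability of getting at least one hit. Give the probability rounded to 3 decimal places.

0.973

P(at least one) = 1 − P(none) = 1 − (1 − 0.26)^12
= 1 − 0.02696 = 0.97304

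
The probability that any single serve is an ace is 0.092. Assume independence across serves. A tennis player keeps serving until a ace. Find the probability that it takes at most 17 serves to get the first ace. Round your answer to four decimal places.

Y = number of serves to the first success; geometric, p = 0.092.
P(Y ≤ 17) = 1 − (1−p)^17 = 1 − 0.193847 = 0.806153

0.8062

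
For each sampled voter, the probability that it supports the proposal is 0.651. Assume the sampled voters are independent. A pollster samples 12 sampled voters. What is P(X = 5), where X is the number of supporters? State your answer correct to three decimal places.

0.058

X ~ Binomial(n=12, p=0.651).
P(X=5) = C(12,5) · p^5 · (1−p)^7
= 792 · 0.11692 · 0.00063063 = 0.05840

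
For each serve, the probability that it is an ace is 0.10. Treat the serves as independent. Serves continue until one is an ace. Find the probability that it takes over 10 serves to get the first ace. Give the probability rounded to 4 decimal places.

0.3487

Y = number of serves to the first success; geometric, p = 0.10.
P(Y > 10) = P(first 10 all fail) = (1−p)^10 = 0.348678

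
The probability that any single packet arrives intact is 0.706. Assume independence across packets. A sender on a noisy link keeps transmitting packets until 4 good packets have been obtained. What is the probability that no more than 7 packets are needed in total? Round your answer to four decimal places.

Finishing within 7 packets ⇔ at least 4 successes in the first 7. With X ~ Binomial(7, 0.706), P(Y ≤ 7) = 1 − P(X ≤ 3).
  k=0: C(7,0)·0.706^0·0.294^7 = 0.000190
  k=1: C(7,1)·0.706^1·0.294^6 = 0.003191
  k=2: C(7,2)·0.706^2·0.294^5 = 0.022991
  k=3: C(7,3)·0.706^3·0.294^4 = 0.092018
1 − 0.118390 = 0.881610

0.8816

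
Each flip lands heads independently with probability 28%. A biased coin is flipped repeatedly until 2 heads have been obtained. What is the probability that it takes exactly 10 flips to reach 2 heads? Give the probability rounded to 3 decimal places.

Y = trial on which the second success occurs; negative binomial, r=2, p=0.28.
P(Y=10) = C(9,1) · p^2 · (1−p)^8
= 9 · 0.0784 · 0.07222 = 0.05096

0.051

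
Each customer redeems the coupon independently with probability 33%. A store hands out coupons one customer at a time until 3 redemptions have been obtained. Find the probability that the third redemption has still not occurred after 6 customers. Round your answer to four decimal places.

Needing more than 6 customers ⇔ fewer than 3 successes in the first 6. With X ~ Binomial(6, 0.33), P(Y > 6) = P(X ≤ 2).
  k=0: C(6,0)·0.33^0·0.67^6 = 0.090458
  k=1: C(6,1)·0.33^1·0.67^5 = 0.267325
  k=2: C(6,2)·0.33^2·0.67^4 = 0.329169
P(X ≤ 2) = 0.686952

0.6870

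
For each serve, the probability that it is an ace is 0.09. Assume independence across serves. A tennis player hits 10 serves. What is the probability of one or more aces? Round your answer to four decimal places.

P(at least one) = 1 − P(none) = 1 − (1 − 0.09)^10
= 1 − 0.389416 = 0.610584

0.6106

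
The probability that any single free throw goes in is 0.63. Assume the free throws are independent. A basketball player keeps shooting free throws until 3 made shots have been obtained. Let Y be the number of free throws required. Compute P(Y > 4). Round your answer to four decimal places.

0.4724

Needing more than 4 free throws ⇔ fewer than 3 successes in the first 4. With X ~ Binomial(4, 0.63), P(Y > 4) = P(X ≤ 2).
  k=0: C(4,0)·0.63^0·0.37^4 = 0.018742
  k=1: C(4,1)·0.63^1·0.37^3 = 0.127646
  k=2: C(4,2)·0.63^2·0.37^2 = 0.326014
P(X ≤ 2) = 0.472401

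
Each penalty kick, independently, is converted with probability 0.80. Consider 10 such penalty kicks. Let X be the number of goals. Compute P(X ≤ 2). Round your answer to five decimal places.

0.00008

X ~ Binomial(10, 0.80); P(X ≤ 2) = Σ C(10,k) p^k (1−p)^(10−k) over k:
  k=0: C(10,0)·0.80^0·0.20^10 = 0.0000001
  k=1: C(10,1)·0.80^1·0.20^9 = 0.0000041
  k=2: C(10,2)·0.80^2·0.20^8 = 0.0000737
Total = 0.0000779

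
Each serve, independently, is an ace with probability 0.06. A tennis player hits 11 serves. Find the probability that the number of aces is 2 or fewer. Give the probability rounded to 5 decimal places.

0.97524

X ~ Binomial(11, 0.06); P(X ≤ 2) = Σ C(11,k) p^k (1−p)^(11−k) over k:
  k=0: C(11,0)·0.06^0·0.94^11 = 0.5062982
  k=1: C(11,1)·0.06^1·0.94^10 = 0.3554860
  k=2: C(11,2)·0.06^2·0.94^9 = 0.1134530
Total = 0.9752372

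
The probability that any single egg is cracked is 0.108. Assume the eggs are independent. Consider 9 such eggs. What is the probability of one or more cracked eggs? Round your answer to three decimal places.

0.642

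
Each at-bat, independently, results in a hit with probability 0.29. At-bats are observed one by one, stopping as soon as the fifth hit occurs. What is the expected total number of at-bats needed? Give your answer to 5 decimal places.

17.24138

Y = total at-bats until the fifth success; negative binomial with r=5, p=0.29.
E[Y] = r / p = 5 / 0.29 = 17.2413793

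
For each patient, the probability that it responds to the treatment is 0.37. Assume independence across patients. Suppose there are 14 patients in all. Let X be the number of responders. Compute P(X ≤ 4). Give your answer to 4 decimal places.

X ~ Binomial(14, 0.37); P(X ≤ 4) = Σ C(14,k) p^k (1−p)^(14−k) over k:
  k=0: C(14,0)·0.37^0·0.63^14 = 0.001552
  k=1: C(14,1)·0.37^1·0.63^13 = 0.012757
  k=2: C(14,2)·0.37^2·0.63^12 = 0.048700
  k=3: C(14,3)·0.37^3·0.63^11 = 0.114407
  k=4: C(14,4)·0.37^4·0.63^10 = 0.184776
Total = 0.362192

0.3622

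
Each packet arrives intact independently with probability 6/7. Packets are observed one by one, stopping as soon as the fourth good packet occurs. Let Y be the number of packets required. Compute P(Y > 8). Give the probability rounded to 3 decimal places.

Needing more than 8 packets ⇔ fewer than 4 successes in the first 8. With X ~ Binomial(8, 0.857143), P(Y > 8) = P(X ≤ 3).
  k=0: C(8,0)·0.857143^0·0.142857^8 = 0.00000
  k=1: C(8,1)·0.857143^1·0.142857^7 = 0.00001
  k=2: C(8,2)·0.857143^2·0.142857^6 = 0.00017
  k=3: C(8,3)·0.857143^3·0.142857^5 = 0.00210
P(X ≤ 3) = 0.00228

0.002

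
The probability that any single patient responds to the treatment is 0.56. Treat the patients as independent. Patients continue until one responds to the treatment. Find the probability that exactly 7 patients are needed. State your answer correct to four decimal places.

Geometric (trials to first success), p = 0.56.
P(Y = 7) = (1−p)^6 · p = 0.0072563 · 0.56 = 0.004064

0.0041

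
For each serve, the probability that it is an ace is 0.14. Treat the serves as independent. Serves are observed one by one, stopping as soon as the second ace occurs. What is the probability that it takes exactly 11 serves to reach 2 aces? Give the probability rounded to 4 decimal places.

Y = trial on which the second success occurs; negative binomial, r=2, p=0.14.
P(Y=11) = C(10,1) · p^2 · (1−p)^9
= 10 · 0.0196 · 0.25733 = 0.050436

0.0504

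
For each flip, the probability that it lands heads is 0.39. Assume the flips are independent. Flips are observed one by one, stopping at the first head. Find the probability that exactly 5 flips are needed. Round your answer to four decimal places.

0.0540

Geometric (trials to first success), p = 0.39.
P(Y = 5) = (1−p)^4 · p = 0.13846 · 0.39 = 0.053999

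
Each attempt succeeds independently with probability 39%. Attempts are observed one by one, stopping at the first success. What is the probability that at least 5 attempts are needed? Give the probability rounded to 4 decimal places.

Y = number of attempts to the first success; geometric, p = 0.39.
P(Y > 4) = P(first 4 all fail) = (1−p)^4 = 0.138458

0.1385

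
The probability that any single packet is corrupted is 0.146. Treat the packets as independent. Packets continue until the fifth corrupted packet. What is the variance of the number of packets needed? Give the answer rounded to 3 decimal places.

Y = total packets until the fifth success; negative binomial with r=5, p=0.146.
Var(Y) = r(1−p)/p² = 5·0.854 / 0.146² = 200.31901

200.319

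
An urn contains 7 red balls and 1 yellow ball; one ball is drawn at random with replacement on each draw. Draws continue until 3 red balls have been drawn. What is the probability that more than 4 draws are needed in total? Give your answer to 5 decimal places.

Needing more than 4 draws ⇔ fewer than 3 successes in the first 4. With X ~ Binomial(4, 0.875), P(Y > 4) = P(X ≤ 2).
  k=0: C(4,0)·0.875^0·0.125^4 = 0.0002441
  k=1: C(4,1)·0.875^1·0.125^3 = 0.0068359
  k=2: C(4,2)·0.875^2·0.125^2 = 0.0717773
P(X ≤ 2) = 0.0788574

0.07886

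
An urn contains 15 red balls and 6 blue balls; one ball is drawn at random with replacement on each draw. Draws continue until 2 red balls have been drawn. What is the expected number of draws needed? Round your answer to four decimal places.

2.8000

Y = total draws until the second success; negative binomial with r=2, p=0.714286.
E[Y] = r / p = 2 / 0.714286 = 2.800000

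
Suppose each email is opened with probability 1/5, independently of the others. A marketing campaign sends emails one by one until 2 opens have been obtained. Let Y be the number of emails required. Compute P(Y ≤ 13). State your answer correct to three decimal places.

Finishing within 13 emails ⇔ at least 2 successes in the first 13. With X ~ Binomial(13, 0.20), P(Y ≤ 13) = 1 − P(X ≤ 1).
  k=0: C(13,0)·0.20^0·0.80^13 = 0.05498
  k=1: C(13,1)·0.20^1·0.80^12 = 0.17867
1 − 0.23365 = 0.76635

0.766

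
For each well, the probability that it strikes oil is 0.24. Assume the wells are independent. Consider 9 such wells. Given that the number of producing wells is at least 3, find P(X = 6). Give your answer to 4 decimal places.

X ~ Binomial(9, 0.24). Want P(X=6 | X≥3) = P(X=6) / P(X≥3).
P(X=6) = C(9,6)·0.24^6·0.76^3 = 0.007047
P(X≥3) = 1 − 0.084591 − 0.240416 − 0.303683 = 0.371311
Ratio = 0.007047 / 0.371311 = 0.018978

0.0190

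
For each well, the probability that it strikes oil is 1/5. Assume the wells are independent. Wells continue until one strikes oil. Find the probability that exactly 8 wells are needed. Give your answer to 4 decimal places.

0.0419

Geometric (trials to first success), p = 0.20.
P(Y = 8) = (1−p)^7 · p = 0.20972 · 0.20 = 0.041943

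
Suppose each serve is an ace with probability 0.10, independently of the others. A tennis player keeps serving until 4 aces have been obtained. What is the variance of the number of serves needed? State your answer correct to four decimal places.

360.0000

Y = total serves until the fourth success; negative binomial with r=4, p=0.10.
Var(Y) = r(1−p)/p² = 4·0.90 / 0.10² = 360.000000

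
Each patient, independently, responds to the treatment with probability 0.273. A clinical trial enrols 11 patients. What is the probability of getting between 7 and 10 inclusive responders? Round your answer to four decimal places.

0.0126

X ~ Binomial(11, 0.273); P(7 ≤ X ≤ 10) = Σ C(11,k) p^k (1−p)^(11−k) over k:
  k=7: C(11,7)·0.273^7·0.727^4 = 0.010418
  k=8: C(11,8)·0.273^8·0.727^3 = 0.001956
  k=9: C(11,9)·0.273^9·0.727^2 = 0.000245
  k=10: C(11,10)·0.273^10·0.727^1 = 0.000018
Total = 0.012637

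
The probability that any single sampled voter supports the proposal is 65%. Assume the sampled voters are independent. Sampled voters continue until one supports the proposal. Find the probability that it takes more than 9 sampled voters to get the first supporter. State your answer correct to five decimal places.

0.00008

Y = number of sampled voters to the first success; geometric, p = 0.65.
P(Y > 9) = P(first 9 all fail) = (1−p)^9 = 0.0000788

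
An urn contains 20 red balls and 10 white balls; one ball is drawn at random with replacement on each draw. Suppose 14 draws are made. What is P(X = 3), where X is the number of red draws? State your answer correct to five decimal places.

X ~ Binomial(n=14, p=0.666667).
P(X=3) = C(14,3) · p^3 · (1−p)^11
= 364 · 0.2963 · 5.645e-06 = 0.0006088

0.00061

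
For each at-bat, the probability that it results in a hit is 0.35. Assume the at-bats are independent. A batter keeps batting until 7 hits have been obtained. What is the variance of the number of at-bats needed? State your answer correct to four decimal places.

Y = total at-bats until the seventh success; negative binomial with r=7, p=0.35.
Var(Y) = r(1−p)/p² = 7·0.65 / 0.35² = 37.142857

37.1429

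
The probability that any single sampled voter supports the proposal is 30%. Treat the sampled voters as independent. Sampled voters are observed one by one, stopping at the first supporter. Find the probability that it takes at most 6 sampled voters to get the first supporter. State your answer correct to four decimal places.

0.8824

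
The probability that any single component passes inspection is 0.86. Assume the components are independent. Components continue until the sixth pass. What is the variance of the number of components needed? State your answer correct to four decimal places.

Y = total components until the sixth success; negative binomial with r=6, p=0.86.
Var(Y) = r(1−p)/p² = 6·0.14 / 0.86² = 1.135749

1.1357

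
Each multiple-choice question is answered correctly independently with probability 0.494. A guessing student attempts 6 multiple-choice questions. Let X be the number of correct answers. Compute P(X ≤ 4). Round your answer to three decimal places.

X ~ Binomial(6, 0.494); P(X ≤ 4) = Σ C(6,k) p^k (1−p)^(6−k) over k:
  k=0: C(6,0)·0.494^0·0.506^6 = 0.01678
  k=1: C(6,1)·0.494^1·0.506^5 = 0.09832
  k=2: C(6,2)·0.494^2·0.506^4 = 0.23996
  k=3: C(6,3)·0.494^3·0.506^3 = 0.31237
  k=4: C(6,4)·0.494^4·0.506^2 = 0.22872
Total = 0.89615

0.896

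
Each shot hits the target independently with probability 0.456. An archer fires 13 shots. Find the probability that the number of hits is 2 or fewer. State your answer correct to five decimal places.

X ~ Binomial(13, 0.456); P(X ≤ 2) = Σ C(13,k) p^k (1−p)^(13−k) over k:
  k=0: C(13,0)·0.456^0·0.544^13 = 0.0003654
  k=1: C(13,1)·0.456^1·0.544^12 = 0.0039819
  k=2: C(13,2)·0.456^2·0.544^11 = 0.0200268
Total = 0.0243742

0.02437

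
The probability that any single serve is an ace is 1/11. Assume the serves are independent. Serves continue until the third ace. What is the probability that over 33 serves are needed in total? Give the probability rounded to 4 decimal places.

Needing more than 33 serves ⇔ fewer than 3 successes in the first 33. With X ~ Binomial(33, 0.090909), P(Y > 33) = P(X ≤ 2).
  k=0: C(33,0)·0.090909^0·0.909091^33 = 0.043057
  k=1: C(33,1)·0.090909^1·0.909091^32 = 0.142087
  k=2: C(33,2)·0.090909^2·0.909091^31 = 0.227340
P(X ≤ 2) = 0.412484

0.4125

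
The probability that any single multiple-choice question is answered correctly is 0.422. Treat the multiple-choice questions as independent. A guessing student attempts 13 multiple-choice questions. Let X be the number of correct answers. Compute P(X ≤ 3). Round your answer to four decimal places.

X ~ Binomial(13, 0.422); P(X ≤ 3) = Σ C(13,k) p^k (1−p)^(13−k) over k:
  k=0: C(13,0)·0.422^0·0.578^13 = 0.000804
  k=1: C(13,1)·0.422^1·0.578^12 = 0.007628
  k=2: C(13,2)·0.422^2·0.578^11 = 0.033414
  k=3: C(13,3)·0.422^3·0.578^10 = 0.089450
Total = 0.131295

0.1313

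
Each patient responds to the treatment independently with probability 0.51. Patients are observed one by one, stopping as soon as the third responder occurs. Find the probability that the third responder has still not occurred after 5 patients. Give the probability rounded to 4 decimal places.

0.4813

Needing more than 5 patients ⇔ fewer than 3 successes in the first 5. With X ~ Binomial(5, 0.51), P(Y > 5) = P(X ≤ 2).
  k=0: C(5,0)·0.51^0·0.49^5 = 0.028248
  k=1: C(5,1)·0.51^1·0.49^4 = 0.147002
  k=2: C(5,2)·0.51^2·0.49^3 = 0.306005
P(X ≤ 2) = 0.481255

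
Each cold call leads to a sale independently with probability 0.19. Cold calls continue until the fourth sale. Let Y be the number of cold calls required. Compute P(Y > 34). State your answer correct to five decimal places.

0.09056

Needing more than 34 cold calls ⇔ fewer than 4 successes in the first 34. With X ~ Binomial(34, 0.19), P(Y > 34) = P(X ≤ 3).
  k=0: C(34,0)·0.19^0·0.81^34 = 0.0007736
  k=1: C(34,1)·0.19^1·0.81^33 = 0.0061693
  k=2: C(34,2)·0.19^2·0.81^32 = 0.0238776
  k=3: C(34,3)·0.19^3·0.81^31 = 0.0597431
P(X ≤ 3) = 0.0905636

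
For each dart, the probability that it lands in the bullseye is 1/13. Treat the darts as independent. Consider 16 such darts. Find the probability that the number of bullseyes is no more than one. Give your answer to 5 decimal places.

0.64831

X ~ Binomial(16, 0.076923); P(X ≤ 1) = Σ C(16,k) p^k (1−p)^(16−k) over k:
  k=0: C(16,0)·0.076923^0·0.923077^16 = 0.2778474
  k=1: C(16,1)·0.076923^1·0.923077^15 = 0.3704632
Total = 0.6483105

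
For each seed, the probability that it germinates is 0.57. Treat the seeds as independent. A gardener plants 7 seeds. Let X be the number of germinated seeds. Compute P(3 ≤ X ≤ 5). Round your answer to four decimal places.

X ~ Binomial(7, 0.57); P(3 ≤ X ≤ 5) = Σ C(7,k) p^k (1−p)^(7−k) over k:
  k=3: C(7,3)·0.57^3·0.43^4 = 0.221598
  k=4: C(7,4)·0.57^4·0.43^3 = 0.293747
  k=5: C(7,5)·0.57^5·0.43^2 = 0.233631
Total = 0.748976

0.7490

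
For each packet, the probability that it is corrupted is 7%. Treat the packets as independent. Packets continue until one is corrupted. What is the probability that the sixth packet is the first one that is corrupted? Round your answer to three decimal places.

Geometric (trials to first success), p = 0.07.
P(Y = 6) = (1−p)^5 · p = 0.69569 · 0.07 = 0.04870

0.049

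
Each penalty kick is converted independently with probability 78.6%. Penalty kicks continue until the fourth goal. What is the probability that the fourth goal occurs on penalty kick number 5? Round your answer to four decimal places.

Y = trial on which the fourth success occurs; negative binomial, r=4, p=0.786.
P(Y=5) = C(4,3) · p^4 · (1−p)^1
= 4 · 0.38167 · 0.214 = 0.326711

0.3267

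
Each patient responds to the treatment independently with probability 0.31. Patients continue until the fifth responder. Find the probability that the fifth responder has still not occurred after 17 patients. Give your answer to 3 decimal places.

Needing more than 17 patients ⇔ fewer than 5 successes in the first 17. With X ~ Binomial(17, 0.31), P(Y > 17) = P(X ≤ 4).
  k=0: C(17,0)·0.31^0·0.69^17 = 0.00182
  k=1: C(17,1)·0.31^1·0.69^16 = 0.01391
  k=2: C(17,2)·0.31^2·0.69^15 = 0.05000
  k=3: C(17,3)·0.31^3·0.69^14 = 0.11233
  k=4: C(17,4)·0.31^4·0.69^13 = 0.17663
P(X ≤ 4) = 0.35469

0.355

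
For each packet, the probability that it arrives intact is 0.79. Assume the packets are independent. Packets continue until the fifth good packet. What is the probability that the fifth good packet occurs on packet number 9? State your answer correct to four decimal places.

Y = trial on which the fifth success occurs; negative binomial, r=5, p=0.79.
P(Y=9) = C(8,4) · p^5 · (1−p)^4
= 70 · 0.30771 · 0.0019448 = 0.041890

0.0419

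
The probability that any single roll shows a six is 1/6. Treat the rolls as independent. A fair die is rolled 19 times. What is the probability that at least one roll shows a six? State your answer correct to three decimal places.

P(at least one) = 1 − P(none) = 1 − (1 − 0.166667)^19
= 1 − 0.03130 = 0.96870

0.969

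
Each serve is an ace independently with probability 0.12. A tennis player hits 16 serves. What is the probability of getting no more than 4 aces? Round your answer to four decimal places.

X ~ Binomial(16, 0.12); P(X ≤ 4) = Σ C(16,k) p^k (1−p)^(16−k) over k:
  k=0: C(16,0)·0.12^0·0.88^16 = 0.129337
  k=1: C(16,1)·0.12^1·0.88^15 = 0.282190
  k=2: C(16,2)·0.12^2·0.88^14 = 0.288603
  k=3: C(16,3)·0.12^3·0.88^13 = 0.183657
  k=4: C(16,4)·0.12^4·0.88^12 = 0.081393
Total = 0.965180

0.9652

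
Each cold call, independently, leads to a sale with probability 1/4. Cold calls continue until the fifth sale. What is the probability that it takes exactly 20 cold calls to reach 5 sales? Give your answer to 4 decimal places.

Y = trial on which the fifth success occurs; negative binomial, r=5, p=0.25.
P(Y=20) = C(19,4) · p^5 · (1−p)^15
= 3876 · 0.00097656 · 0.013363 = 0.050583

0.0506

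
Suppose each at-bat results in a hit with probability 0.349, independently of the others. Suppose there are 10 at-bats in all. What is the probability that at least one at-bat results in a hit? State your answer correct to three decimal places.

0.986

P(at least one) = 1 − P(none) = 1 − (1 − 0.349)^10
= 1 − 0.01367 = 0.98633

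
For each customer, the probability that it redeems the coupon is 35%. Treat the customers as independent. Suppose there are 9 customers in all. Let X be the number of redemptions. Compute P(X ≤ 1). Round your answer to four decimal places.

0.1211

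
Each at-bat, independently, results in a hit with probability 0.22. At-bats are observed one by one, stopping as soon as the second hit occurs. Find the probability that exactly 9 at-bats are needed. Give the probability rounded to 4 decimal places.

Y = trial on which the second success occurs; negative binomial, r=2, p=0.22.
P(Y=9) = C(8,1) · p^2 · (1−p)^7
= 8 · 0.0484 · 0.17566 = 0.068014

0.0680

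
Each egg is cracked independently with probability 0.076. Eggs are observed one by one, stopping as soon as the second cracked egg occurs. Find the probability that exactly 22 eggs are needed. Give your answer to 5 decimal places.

Y = trial on which the second success occurs; negative binomial, r=2, p=0.076.
P(Y=22) = C(21,1) · p^2 · (1−p)^20
= 21 · 0.005776 · 0.2058 = 0.0249624

0.02496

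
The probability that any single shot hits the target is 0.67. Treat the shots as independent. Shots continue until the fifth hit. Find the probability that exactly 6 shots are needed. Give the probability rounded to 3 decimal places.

0.223

Y = trial on which the fifth success occurs; negative binomial, r=5, p=0.67.
P(Y=6) = C(5,4) · p^5 · (1−p)^1
= 5 · 0.13501 · 0.33 = 0.22277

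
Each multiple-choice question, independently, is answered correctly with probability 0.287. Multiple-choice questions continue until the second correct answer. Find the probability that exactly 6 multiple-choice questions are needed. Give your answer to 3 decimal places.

0.106

Y = trial on which the second success occurs; negative binomial, r=2, p=0.287.
P(Y=6) = C(5,1) · p^2 · (1−p)^4
= 5 · 0.082369 · 0.25844 = 0.10644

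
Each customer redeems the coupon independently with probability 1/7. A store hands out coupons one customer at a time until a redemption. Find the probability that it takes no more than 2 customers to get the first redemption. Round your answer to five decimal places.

0.26531

Y = number of customers to the first success; geometric, p = 0.142857.
P(Y ≤ 2) = 1 − (1−p)^2 = 1 − 0.7346939 = 0.2653061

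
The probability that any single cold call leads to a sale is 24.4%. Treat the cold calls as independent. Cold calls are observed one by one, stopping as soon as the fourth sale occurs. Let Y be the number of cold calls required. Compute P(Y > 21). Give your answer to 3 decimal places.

Needing more than 21 cold calls ⇔ fewer than 4 successes in the first 21. With X ~ Binomial(21, 0.244), P(Y > 21) = P(X ≤ 3).
  k=0: C(21,0)·0.244^0·0.756^21 = 0.00281
  k=1: C(21,1)·0.244^1·0.756^20 = 0.01906
  k=2: C(21,2)·0.244^2·0.756^19 = 0.06151
  k=3: C(21,3)·0.244^3·0.756^18 = 0.12572
P(X ≤ 3) = 0.20910

0.209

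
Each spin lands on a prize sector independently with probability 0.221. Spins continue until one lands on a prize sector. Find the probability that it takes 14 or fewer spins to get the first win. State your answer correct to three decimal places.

Y = number of spins to the first success; geometric, p = 0.221.
P(Y ≤ 14) = 1 − (1−p)^14 = 1 − 0.03031 = 0.96969

0.970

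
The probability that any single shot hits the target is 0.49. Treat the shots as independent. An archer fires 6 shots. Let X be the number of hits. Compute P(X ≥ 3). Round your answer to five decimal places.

X ~ Binomial(6, 0.49); P(X ≥ 3) = Σ C(6,k) p^k (1−p)^(6−k) over k:
  k=3: C(6,3)·0.49^3·0.51^3 = 0.3121251
  k=4: C(6,4)·0.49^4·0.51^2 = 0.2249137
  k=5: C(6,5)·0.49^5·0.51^1 = 0.0864374
  k=6: C(6,6)·0.49^6·0.51^0 = 0.0138413
Total = 0.6373176

0.63732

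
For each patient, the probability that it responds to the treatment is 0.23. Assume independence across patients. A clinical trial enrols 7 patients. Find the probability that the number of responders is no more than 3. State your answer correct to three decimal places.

X ~ Binomial(7, 0.23); P(X ≤ 3) = Σ C(7,k) p^k (1−p)^(7−k) over k:
  k=0: C(7,0)·0.23^0·0.77^7 = 0.16049
  k=1: C(7,1)·0.23^1·0.77^6 = 0.33556
  k=2: C(7,2)·0.23^2·0.77^5 = 0.30070
  k=3: C(7,3)·0.23^3·0.77^4 = 0.14970
Total = 0.94644

0.946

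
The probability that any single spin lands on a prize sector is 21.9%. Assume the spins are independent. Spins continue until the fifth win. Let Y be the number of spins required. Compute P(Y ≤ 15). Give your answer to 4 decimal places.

0.2165

Finishing within 15 spins ⇔ at least 5 successes in the first 15. With X ~ Binomial(15, 0.219), P(Y ≤ 15) = 1 − P(X ≤ 4).
  k=0: C(15,0)·0.219^0·0.781^15 = 0.024534
  k=1: C(15,1)·0.219^1·0.781^14 = 0.103193
  k=2: C(15,2)·0.219^2·0.781^13 = 0.202554
  k=3: C(15,3)·0.219^3·0.781^12 = 0.246125
  k=4: C(15,4)·0.219^4·0.781^11 = 0.207048
1 − 0.783454 = 0.216546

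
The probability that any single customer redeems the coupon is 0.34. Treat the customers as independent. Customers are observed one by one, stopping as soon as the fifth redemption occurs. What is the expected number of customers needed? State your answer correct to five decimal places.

Y = total customers until the fifth success; negative binomial with r=5, p=0.34.
E[Y] = r / p = 5 / 0.34 = 14.7058824

14.70588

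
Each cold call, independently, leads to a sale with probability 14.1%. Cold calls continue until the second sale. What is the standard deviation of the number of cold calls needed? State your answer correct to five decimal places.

9.29592

Y = total cold calls until the second success; negative binomial with r=2, p=0.141.
SD(Y) = √[r(1−p)/p²] = √(86.4141643) = 9.2959219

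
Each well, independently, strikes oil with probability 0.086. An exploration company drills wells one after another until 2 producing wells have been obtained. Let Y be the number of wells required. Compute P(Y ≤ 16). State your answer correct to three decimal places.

Finishing within 16 wells ⇔ at least 2 successes in the first 16. With X ~ Binomial(16, 0.086), P(Y ≤ 16) = 1 − P(X ≤ 1).
  k=0: C(16,0)·0.086^0·0.914^16 = 0.23721
  k=1: C(16,1)·0.086^1·0.914^15 = 0.35712
1 − 0.59433 = 0.40567

0.406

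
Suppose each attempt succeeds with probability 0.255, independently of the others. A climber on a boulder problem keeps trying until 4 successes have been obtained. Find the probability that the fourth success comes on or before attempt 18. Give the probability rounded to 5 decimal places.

Finishing within 18 attempts ⇔ at least 4 successes in the first 18. With X ~ Binomial(18, 0.255), P(Y ≤ 18) = 1 − P(X ≤ 3).
  k=0: C(18,0)·0.255^0·0.745^18 = 0.0049982
  k=1: C(18,1)·0.255^1·0.745^17 = 0.0307942
  k=2: C(18,2)·0.255^2·0.745^16 = 0.0895926
  k=3: C(18,3)·0.255^3·0.745^15 = 0.1635516
1 − 0.2889366 = 0.7110634

0.71106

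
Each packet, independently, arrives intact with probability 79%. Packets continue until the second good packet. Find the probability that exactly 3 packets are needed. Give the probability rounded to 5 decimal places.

0.26212

Y = trial on which the second success occurs; negative binomial, r=2, p=0.79.
P(Y=3) = C(2,1) · p^2 · (1−p)^1
= 2 · 0.6241 · 0.21 = 0.2621220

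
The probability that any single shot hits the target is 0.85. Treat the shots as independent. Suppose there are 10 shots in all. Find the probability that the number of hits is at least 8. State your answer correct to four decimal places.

X ~ Binomial(10, 0.85); P(X ≥ 8) = Σ C(10,k) p^k (1−p)^(10−k) over k:
  k=8: C(10,8)·0.85^8·0.15^2 = 0.275897
  k=9: C(10,9)·0.85^9·0.15^1 = 0.347425
  k=10: C(10,10)·0.85^10·0.15^0 = 0.196874
Total = 0.820196

0.8202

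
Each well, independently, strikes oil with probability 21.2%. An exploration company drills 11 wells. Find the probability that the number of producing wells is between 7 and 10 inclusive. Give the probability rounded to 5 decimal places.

X ~ Binomial(11, 0.212); P(7 ≤ X ≤ 10) = Σ C(11,k) p^k (1−p)^(11−k) over k:
  k=7: C(11,7)·0.212^7·0.788^4 = 0.0024489
  k=8: C(11,8)·0.212^8·0.788^3 = 0.0003294
  k=9: C(11,9)·0.212^9·0.788^2 = 0.0000295
  k=10: C(11,10)·0.212^10·0.788^1 = 0.0000016
Total = 0.0028094

0.00281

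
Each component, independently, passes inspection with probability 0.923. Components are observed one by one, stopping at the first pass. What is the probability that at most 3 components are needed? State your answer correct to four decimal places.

Y = number of components to the first success; geometric, p = 0.923.
P(Y ≤ 3) = 1 − (1−p)^3 = 1 − 0.000457 = 0.999543

0.9995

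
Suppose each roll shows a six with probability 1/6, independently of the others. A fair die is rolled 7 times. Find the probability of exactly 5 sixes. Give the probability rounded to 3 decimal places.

X ~ Binomial(n=7, p=0.166667).
P(X=5) = C(7,5) · p^5 · (1−p)^2
= 21 · 0.0001286 · 0.69444 = 0.00188

0.002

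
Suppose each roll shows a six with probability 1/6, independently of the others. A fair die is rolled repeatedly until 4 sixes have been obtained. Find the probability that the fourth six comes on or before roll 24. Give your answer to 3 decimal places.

0.584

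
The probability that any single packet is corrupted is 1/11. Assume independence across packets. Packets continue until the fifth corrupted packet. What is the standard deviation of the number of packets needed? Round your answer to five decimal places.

23.45208

Y = total packets until the fifth success; negative binomial with r=5, p=0.090909.
SD(Y) = √[r(1−p)/p²] = √(550.0000000) = 23.4520788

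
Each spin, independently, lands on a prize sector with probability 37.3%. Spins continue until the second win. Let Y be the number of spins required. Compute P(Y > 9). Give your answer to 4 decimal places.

Needing more than 9 spins ⇔ fewer than 2 successes in the first 9. With X ~ Binomial(9, 0.373), P(Y > 9) = P(X ≤ 1).
  k=0: C(9,0)·0.373^0·0.627^9 = 0.014976
  k=1: C(9,1)·0.373^1·0.627^8 = 0.080185
P(X ≤ 1) = 0.095161

0.0952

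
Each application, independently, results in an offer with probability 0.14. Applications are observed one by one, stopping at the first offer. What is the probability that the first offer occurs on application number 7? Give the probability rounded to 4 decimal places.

0.0566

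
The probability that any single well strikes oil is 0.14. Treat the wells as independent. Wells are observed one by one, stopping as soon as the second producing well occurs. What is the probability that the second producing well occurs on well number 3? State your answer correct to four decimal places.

Y = trial on which the second success occurs; negative binomial, r=2, p=0.14.
P(Y=3) = C(2,1) · p^2 · (1−p)^1
= 2 · 0.0196 · 0.86 = 0.033712

0.0337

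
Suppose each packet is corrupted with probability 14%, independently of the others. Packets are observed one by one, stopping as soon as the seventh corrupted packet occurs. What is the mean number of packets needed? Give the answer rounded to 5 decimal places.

50.00000

Y = total packets until the seventh success; negative binomial with r=7, p=0.14.
E[Y] = r / p = 7 / 0.14 = 50.0000000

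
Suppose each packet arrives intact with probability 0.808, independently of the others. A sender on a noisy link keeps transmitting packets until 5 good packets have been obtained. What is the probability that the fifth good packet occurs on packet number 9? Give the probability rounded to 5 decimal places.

0.03276

Y = trial on which the fifth success occurs; negative binomial, r=5, p=0.808.
P(Y=9) = C(8,4) · p^5 · (1−p)^4
= 70 · 0.34439 · 0.001359 = 0.0327612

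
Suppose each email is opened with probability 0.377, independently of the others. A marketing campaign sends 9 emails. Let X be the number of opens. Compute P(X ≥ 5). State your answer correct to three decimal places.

X ~ Binomial(9, 0.377); P(X ≥ 5) = Σ C(9,k) p^k (1−p)^(9−k) over k:
  k=5: C(9,5)·0.377^5·0.623^4 = 0.14455
  k=6: C(9,6)·0.377^6·0.623^3 = 0.05832
  k=7: C(9,7)·0.377^7·0.623^2 = 0.01512
  k=8: C(9,8)·0.377^8·0.623^1 = 0.00229
  k=9: C(9,9)·0.377^9·0.623^0 = 0.00015
Total = 0.22044

0.220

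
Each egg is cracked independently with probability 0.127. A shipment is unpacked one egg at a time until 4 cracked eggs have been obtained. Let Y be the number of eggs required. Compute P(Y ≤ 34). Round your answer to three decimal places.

0.642

Finishing within 34 eggs ⇔ at least 4 successes in the first 34. With X ~ Binomial(34, 0.127), P(Y ≤ 34) = 1 − P(X ≤ 3).
  k=0: C(34,0)·0.127^0·0.873^34 = 0.00987
  k=1: C(34,1)·0.127^1·0.873^33 = 0.04884
  k=2: C(34,2)·0.127^2·0.873^32 = 0.11723
  k=3: C(34,3)·0.127^3·0.873^31 = 0.18190
1 − 0.35784 = 0.64216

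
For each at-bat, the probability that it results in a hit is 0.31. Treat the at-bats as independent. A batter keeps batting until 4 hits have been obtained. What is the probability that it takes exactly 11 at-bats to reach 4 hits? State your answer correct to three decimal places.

Y = trial on which the fourth success occurs; negative binomial, r=4, p=0.31.
P(Y=11) = C(10,3) · p^4 · (1−p)^7
= 120 · 0.0092352 · 0.074464 = 0.08252

0.083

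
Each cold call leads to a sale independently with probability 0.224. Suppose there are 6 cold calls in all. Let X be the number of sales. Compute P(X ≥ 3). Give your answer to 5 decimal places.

X ~ Binomial(6, 0.224); P(X ≥ 3) = Σ C(6,k) p^k (1−p)^(6−k) over k:
  k=3: C(6,3)·0.224^3·0.776^3 = 0.1050411
  k=4: C(6,4)·0.224^4·0.776^2 = 0.0227409
  k=5: C(6,5)·0.224^5·0.776^1 = 0.0026257
  k=6: C(6,6)·0.224^6·0.776^0 = 0.0001263
Total = 0.1305340

0.13053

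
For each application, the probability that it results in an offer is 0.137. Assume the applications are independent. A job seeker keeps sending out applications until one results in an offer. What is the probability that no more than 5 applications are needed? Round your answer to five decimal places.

Y = number of applications to the first success; geometric, p = 0.137.
P(Y ≤ 5) = 1 − (1−p)^5 = 1 − 0.4786896 = 0.5213104

0.52131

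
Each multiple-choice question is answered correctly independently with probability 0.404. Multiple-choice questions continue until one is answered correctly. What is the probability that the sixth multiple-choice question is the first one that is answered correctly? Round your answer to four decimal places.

0.0304

Geometric (trials to first success), p = 0.404.
P(Y = 6) = (1−p)^5 · p = 0.075202 · 0.404 = 0.030382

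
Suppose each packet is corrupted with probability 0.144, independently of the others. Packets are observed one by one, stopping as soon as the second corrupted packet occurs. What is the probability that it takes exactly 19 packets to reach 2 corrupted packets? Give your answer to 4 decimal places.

0.0265

Y = trial on which the second success occurs; negative binomial, r=2, p=0.144.
P(Y=19) = C(18,1) · p^2 · (1−p)^17
= 18 · 0.020736 · 0.07113 = 0.026549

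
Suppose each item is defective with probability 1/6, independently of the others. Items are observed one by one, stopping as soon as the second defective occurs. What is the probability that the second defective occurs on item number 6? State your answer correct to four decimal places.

0.0670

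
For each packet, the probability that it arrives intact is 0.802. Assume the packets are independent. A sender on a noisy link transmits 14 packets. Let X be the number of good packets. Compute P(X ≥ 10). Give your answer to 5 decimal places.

X ~ Binomial(14, 0.802); P(X ≥ 10) = Σ C(14,k) p^k (1−p)^(14−k) over k:
  k=10: C(14,10)·0.802^10·0.198^4 = 0.1693708
  k=11: C(14,11)·0.802^11·0.198^3 = 0.2494681
  k=12: C(14,12)·0.802^12·0.198^2 = 0.2526179
  k=13: C(14,13)·0.802^13·0.198^1 = 0.1574200
  k=14: C(14,14)·0.802^14·0.198^0 = 0.0455450
Total = 0.8744219

0.87442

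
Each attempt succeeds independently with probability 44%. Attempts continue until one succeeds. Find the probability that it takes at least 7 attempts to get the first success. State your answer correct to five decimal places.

Y = number of attempts to the first success; geometric, p = 0.44.
P(Y > 6) = P(first 6 all fail) = (1−p)^6 = 0.0308410

0.03084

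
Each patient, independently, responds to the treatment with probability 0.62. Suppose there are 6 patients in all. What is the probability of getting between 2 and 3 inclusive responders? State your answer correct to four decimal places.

0.3818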